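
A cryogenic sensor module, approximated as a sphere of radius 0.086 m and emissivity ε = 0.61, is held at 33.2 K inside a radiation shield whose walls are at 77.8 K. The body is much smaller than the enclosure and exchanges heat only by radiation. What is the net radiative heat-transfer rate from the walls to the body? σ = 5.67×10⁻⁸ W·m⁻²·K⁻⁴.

P_net ≈ 0.114 W

For a small grey body in a large enclosure: P_net = εσA(T_body⁴ − T_wall⁴).
A = 4πr² = 0.09294 m²; T_body⁴ − T_wall⁴ = 1.215×10⁶ − 3.664×10⁷ = -3.542×10⁷ K⁴.
|P_net| = 0.61·5.67×10⁻⁸·0.09294·3.542×10⁷.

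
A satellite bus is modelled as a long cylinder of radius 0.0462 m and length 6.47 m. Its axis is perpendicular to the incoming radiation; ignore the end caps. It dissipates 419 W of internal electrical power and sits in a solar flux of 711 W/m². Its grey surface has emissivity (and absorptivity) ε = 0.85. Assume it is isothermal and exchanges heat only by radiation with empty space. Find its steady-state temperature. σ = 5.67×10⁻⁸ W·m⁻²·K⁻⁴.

T ≈ 305 K

At steady state, absorbed solar power + internal power = radiated power.
Absorbed: α·S·A_cross = 0.85·711·0.5978 = 361.3 W (cross-section 2rL).
Total input = 361.3 + 419 = 780.3 W.
Radiated: εσ·A_surf·T⁴ with A_surf = 2πrL = 1.878 m².
T⁴ = 780.3/(0.85·5.67×10⁻⁸·1.878) = 8.620×10⁹ K⁴.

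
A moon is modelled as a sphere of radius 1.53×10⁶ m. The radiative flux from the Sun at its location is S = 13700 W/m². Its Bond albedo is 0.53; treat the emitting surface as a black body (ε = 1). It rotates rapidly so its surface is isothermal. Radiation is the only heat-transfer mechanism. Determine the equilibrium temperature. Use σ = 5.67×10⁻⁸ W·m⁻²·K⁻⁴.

At equilibrium, absorbed power = emitted power.
Absorbing cross-section = πr² = 7.354×10¹² m²; emitting surface = 4πr² = 2.942×10¹³ m² (ratio 4).
(1−a)S·A_cross = εσ·A_surf·T⁴  ⇒  T⁴ = (1−a)S/(4σ).
T⁴ = 0.470·13700/(4·5.67×10⁻⁸) = 2.839×10¹⁰ K⁴.
T = (2.839×10¹⁰)^(1/4).

T ≈ 410 K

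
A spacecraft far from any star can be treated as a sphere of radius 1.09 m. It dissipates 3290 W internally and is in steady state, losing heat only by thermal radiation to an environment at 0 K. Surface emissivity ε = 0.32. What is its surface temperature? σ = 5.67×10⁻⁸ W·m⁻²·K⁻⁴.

Steady state: internal power = radiated power, P = εσA T⁴.
Radiating area A = 4πr² = 14.93 m².
T⁴ = P/(εσA) = 3290/(0.32·5.67×10⁻⁸·14.93) = 1.215×10¹⁰ K⁴.
T = (1.215×10¹⁰)^(1/4).

T ≈ 332 K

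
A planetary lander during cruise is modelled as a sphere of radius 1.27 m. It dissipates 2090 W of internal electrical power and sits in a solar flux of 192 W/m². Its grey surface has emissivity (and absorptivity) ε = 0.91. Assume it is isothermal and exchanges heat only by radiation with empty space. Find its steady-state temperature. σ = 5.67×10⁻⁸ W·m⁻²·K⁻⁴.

T ≈ 231 K

At steady state, absorbed solar power + internal power = radiated power.
Absorbed: α·S·A_cross = 0.91·192·5.067 = 885.3 W (cross-section πr²).
Total input = 885.3 + 2090 = 2975 W.
Radiated: εσ·A_surf·T⁴ with A_surf = 4πr² = 20.27 m².
T⁴ = 2975/(0.91·5.67×10⁻⁸·20.27) = 2.845×10⁹ K⁴.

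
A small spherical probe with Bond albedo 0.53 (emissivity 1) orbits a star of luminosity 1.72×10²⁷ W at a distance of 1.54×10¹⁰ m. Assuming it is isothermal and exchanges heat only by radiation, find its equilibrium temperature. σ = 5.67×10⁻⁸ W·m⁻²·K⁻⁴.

First find the stellar flux at distance d: S = L/(4πd²) = 1.72×10²⁷/(4π·(1.54×10¹⁰)²) = 5.771×10⁵ W/m².
For an isothermal sphere, absorbed (1−a)S·πr² = emitted σ·4πr²·T⁴, so T⁴ = (1−a)S/(4σ).
T⁴ = 0.470·5.771×10⁵/(4·5.67×10⁻⁸) = 1.196×10¹² K⁴.

T ≈ 1050 K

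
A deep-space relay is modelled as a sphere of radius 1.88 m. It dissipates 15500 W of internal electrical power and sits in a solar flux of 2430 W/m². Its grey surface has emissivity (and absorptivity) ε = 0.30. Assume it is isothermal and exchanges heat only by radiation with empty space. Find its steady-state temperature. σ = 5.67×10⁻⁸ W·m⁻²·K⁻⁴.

At steady state, absorbed solar power + internal power = radiated power.
Absorbed: α·S·A_cross = 0.30·2430·11.10 = 8095 W (cross-section πr²).
Total input = 8095 + 15500 = 23590 W.
Radiated: εσ·A_surf·T⁴ with A_surf = 4πr² = 44.41 m².
T⁴ = 23590/(0.30·5.67×10⁻⁸·44.41) = 3.123×10¹⁰ K⁴.

T ≈ 420 K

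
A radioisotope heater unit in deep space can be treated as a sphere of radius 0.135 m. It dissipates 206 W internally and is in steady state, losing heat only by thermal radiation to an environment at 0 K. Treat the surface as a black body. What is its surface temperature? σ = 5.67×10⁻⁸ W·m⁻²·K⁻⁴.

Steady state: internal power = radiated power, P = εσA T⁴.
Radiating area A = 4πr² = 0.2290 m².
T⁴ = P/(εσA) = 206/(1.0·5.67×10⁻⁸·0.2290) = 1.586×10¹⁰ K⁴.
T = (1.586×10¹⁰)^(1/4).

T ≈ 355 K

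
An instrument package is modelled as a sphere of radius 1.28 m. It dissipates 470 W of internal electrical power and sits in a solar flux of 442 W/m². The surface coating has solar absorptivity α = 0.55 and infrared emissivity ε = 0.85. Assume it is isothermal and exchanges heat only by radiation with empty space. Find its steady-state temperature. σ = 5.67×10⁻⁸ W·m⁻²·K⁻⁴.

T ≈ 204 K

At steady state, absorbed solar power + internal power = radiated power.
Absorbed: α·S·A_cross = 0.55·442·5.147 = 1251 W (cross-section πr²).
Total input = 1251 + 470 = 1721 W.
Radiated: εσ·A_surf·T⁴ with A_surf = 4πr² = 20.59 m².
T⁴ = 1721/(0.85·5.67×10⁻⁸·20.59) = 1.735×10⁹ K⁴.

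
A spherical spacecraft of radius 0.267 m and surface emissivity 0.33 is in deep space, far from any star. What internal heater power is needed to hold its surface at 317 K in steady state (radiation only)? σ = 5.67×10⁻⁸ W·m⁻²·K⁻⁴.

P ≈ 169 W

P = εσ·4πr²·T⁴.
4πr² = 0.8958 m²; T⁴ = 1.010×10¹⁰ K⁴.
P = 0.33·5.67×10⁻⁸·0.8958·1.010×10¹⁰.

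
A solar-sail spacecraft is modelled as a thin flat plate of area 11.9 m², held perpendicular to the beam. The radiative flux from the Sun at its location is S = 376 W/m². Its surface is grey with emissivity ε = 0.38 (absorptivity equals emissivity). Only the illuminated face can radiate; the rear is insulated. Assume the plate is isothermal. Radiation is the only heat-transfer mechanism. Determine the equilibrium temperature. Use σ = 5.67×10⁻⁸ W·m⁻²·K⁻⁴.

T ≈ 285 K

At equilibrium, absorbed power = emitted power.
Absorbing cross-section = A = 11.90 m²; emitting surface = A = 11.90 m² (ratio 1).
εS·A_cross = εσ·A_surf·T⁴  ⇒  T⁴ = S/(1σ)   (ε cancels).
T⁴ = 376/(1·5.67×10⁻⁸) = 6.631×10⁹ K⁴.
T = (6.631×10⁹)^(1/4).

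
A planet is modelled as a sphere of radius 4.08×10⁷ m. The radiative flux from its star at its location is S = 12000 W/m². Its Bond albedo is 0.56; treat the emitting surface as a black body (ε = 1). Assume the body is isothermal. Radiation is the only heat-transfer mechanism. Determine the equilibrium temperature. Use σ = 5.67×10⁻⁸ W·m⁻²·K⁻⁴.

At equilibrium, absorbed power = emitted power.
Absorbing cross-section = πr² = 5.230×10¹⁵ m²; emitting surface = 4πr² = 2.092×10¹⁶ m² (ratio 4).
(1−a)S·A_cross = εσ·A_surf·T⁴  ⇒  T⁴ = (1−a)S/(4σ).
T⁴ = 0.440·12000/(4·5.67×10⁻⁸) = 2.328×10¹⁰ K⁴.
T = (2.328×10¹⁰)^(1/4).

T ≈ 391 K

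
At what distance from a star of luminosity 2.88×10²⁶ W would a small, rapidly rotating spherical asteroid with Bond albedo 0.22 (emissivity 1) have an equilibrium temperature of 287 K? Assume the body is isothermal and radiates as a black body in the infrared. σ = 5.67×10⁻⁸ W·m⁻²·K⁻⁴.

For an isothermal black-emitting sphere, (1−a)S·πr² = σ·4πr²·T⁴ ⇒ S = 4σT⁴/(1−a).
S = 4·5.67×10⁻⁸·(287)⁴/0.780 = 1973 W/m².
Flux falls as S = L/(4πd²), so d = √(L/(4πS)) = √(2.88×10²⁶/(4π·1973)).

d ≈ 1.08×10¹¹ m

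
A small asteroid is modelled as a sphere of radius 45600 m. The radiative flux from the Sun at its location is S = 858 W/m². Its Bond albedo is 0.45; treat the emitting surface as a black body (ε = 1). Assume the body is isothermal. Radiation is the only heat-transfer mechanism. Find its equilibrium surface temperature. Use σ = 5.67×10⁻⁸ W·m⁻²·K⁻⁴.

T ≈ 214 K

At equilibrium, absorbed power = emitted power.
Absorbing cross-section = πr² = 6.533×10⁹ m²; emitting surface = 4πr² = 2.613×10¹⁰ m² (ratio 4).
(1−a)S·A_cross = εσ·A_surf·T⁴  ⇒  T⁴ = (1−a)S/(4σ).
T⁴ = 0.550·858/(4·5.67×10⁻⁸) = 2.081×10⁹ K⁴.
T = (2.081×10⁹)^(1/4).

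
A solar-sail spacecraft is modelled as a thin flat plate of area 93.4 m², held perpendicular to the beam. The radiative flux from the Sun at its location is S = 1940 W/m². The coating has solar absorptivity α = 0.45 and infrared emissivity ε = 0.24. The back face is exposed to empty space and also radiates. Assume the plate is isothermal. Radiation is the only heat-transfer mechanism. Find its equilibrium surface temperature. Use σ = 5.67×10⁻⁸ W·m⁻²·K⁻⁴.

T ≈ 423 K

At equilibrium, absorbed power = emitted power.
Absorbing cross-section = A = 93.40 m²; emitting surface = 2A = 186.8 m² (ratio 2).
αS·A_cross = εσ·A_surf·T⁴  ⇒  T⁴ = αS/(ε·2σ).
T⁴ = 0.450·1940/(0.24·2·5.67×10⁻⁸) = 3.208×10¹⁰ K⁴.
T = (3.208×10¹⁰)^(1/4).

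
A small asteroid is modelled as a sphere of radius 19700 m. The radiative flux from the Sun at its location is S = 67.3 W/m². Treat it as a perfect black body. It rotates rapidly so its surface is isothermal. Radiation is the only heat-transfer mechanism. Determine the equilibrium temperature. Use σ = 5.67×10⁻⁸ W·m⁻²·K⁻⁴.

T ≈ 131 K

At equilibrium, absorbed power = emitted power.
Absorbing cross-section = πr² = 1.219×10⁹ m²; emitting surface = 4πr² = 4.877×10⁹ m² (ratio 4).
S·A_cross = εσ·A_surf·T⁴  ⇒  T⁴ = S/(4σ).
T⁴ = 1.00·67.3/(4·5.67×10⁻⁸) = 2.967×10⁸ K⁴.
T = (2.967×10⁸)^(1/4).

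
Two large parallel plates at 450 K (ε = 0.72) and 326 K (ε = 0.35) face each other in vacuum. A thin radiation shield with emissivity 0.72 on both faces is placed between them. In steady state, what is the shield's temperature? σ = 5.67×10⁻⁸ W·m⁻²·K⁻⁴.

T_s ≈ 418 K

In steady state the net flux on the hot side equals that on the cold side.
σ(T₁⁴−T_s⁴)/D₁ = σ(T_s⁴−T₂⁴)/D₂, with D₁ = 1/ε₁+1/ε_s−1 = 1.778, D₂ = 1/ε_s+1/ε₂−1 = 3.246.
Solve for T_s⁴: T_s⁴ = (D₂·T₁⁴ + D₁·T₂⁴)/(D₁+D₂) = 3.049×10¹⁰ K⁴.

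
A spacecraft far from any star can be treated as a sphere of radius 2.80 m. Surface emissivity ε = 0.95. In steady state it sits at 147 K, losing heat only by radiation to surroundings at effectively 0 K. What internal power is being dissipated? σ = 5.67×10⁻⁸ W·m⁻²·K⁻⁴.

P ≈ 2480 W

Steady state: P = εσA T⁴.
A = 4πr² = 98.52 m²; T⁴ = (147)⁴ = 4.669×10⁸ K⁴.
P = 0.95 × 5.67×10⁻⁸ × 98.52 × 4.669×10⁸.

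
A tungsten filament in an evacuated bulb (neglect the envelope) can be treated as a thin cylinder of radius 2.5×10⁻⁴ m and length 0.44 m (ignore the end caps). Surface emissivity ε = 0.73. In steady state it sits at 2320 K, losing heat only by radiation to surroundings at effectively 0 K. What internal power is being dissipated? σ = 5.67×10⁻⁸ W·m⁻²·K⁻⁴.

P ≈ 829 W

Steady state: P = εσA T⁴.
A = 2πrL = 6.912×10⁻⁴ m²; T⁴ = (2320)⁴ = 2.897×10¹³ K⁴.
P = 0.73 × 5.67×10⁻⁸ × 6.912×10⁻⁴ × 2.897×10¹³.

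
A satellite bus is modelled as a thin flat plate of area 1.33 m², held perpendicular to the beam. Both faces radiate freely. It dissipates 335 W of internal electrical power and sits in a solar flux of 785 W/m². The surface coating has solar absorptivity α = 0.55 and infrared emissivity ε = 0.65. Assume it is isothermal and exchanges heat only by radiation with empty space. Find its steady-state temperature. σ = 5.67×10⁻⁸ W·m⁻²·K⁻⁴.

T ≈ 310 K

At steady state, absorbed solar power + internal power = radiated power.
Absorbed: α·S·A_cross = 0.55·785·1.330 = 574.2 W (cross-section A).
Total input = 574.2 + 335 = 909.2 W.
Radiated: εσ·A_surf·T⁴ with A_surf = 2A = 2.660 m².
T⁴ = 909.2/(0.65·5.67×10⁻⁸·2.660) = 9.275×10⁹ K⁴.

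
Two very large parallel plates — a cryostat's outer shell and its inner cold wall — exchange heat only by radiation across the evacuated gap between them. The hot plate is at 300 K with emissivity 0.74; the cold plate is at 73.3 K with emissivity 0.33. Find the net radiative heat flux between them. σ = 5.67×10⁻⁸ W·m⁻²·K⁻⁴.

q ≈ 135 W/m²

For two infinite grey parallel plates, q = σ(T₁⁴ − T₂⁴)/(1/ε₁ + 1/ε₂ − 1).
T₁⁴ − T₂⁴ = 8.100×10⁹ − 2.887×10⁷ = 8.071×10⁹ K⁴.
1/ε₁ + 1/ε₂ − 1 = 1.351 + 3.030 − 1 = 3.382.
q = 5.67×10⁻⁸ × 8.071×10⁹ / 3.382.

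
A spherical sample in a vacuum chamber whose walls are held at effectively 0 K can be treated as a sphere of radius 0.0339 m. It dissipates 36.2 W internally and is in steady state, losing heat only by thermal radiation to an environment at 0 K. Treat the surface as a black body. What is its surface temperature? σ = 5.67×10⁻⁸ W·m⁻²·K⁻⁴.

T ≈ 459 K

Steady state: internal power = radiated power, P = εσA T⁴.
Radiating area A = 4πr² = 0.01444 m².
T⁴ = P/(εσA) = 36.2/(1.0·5.67×10⁻⁸·0.01444) = 4.421×10¹⁰ K⁴.
T = (4.421×10¹⁰)^(1/4).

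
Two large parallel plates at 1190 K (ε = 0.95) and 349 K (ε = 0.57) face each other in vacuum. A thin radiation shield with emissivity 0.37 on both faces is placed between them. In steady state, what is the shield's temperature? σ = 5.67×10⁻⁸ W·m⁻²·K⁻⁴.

In steady state the net flux on the hot side equals that on the cold side.
σ(T₁⁴−T_s⁴)/D₁ = σ(T_s⁴−T₂⁴)/D₂, with D₁ = 1/ε₁+1/ε_s−1 = 2.755, D₂ = 1/ε_s+1/ε₂−1 = 3.457.
Solve for T_s⁴: T_s⁴ = (D₂·T₁⁴ + D₁·T₂⁴)/(D₁+D₂) = 1.123×10¹² K⁴.

T_s ≈ 1030 K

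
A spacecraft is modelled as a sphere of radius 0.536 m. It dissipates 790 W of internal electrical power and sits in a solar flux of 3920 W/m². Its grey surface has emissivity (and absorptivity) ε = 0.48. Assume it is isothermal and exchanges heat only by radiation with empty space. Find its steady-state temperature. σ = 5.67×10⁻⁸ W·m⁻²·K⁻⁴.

At steady state, absorbed solar power + internal power = radiated power.
Absorbed: α·S·A_cross = 0.48·3920·0.9026 = 1698 W (cross-section πr²).
Total input = 1698 + 790 = 2488 W.
Radiated: εσ·A_surf·T⁴ with A_surf = 4πr² = 3.610 m².
T⁴ = 2488/(0.48·5.67×10⁻⁸·3.610) = 2.532×10¹⁰ K⁴.

T ≈ 399 K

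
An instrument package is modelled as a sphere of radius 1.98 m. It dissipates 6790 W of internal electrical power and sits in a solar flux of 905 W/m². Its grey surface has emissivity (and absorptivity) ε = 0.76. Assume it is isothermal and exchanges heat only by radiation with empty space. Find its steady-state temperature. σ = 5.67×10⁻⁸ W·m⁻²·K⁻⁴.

At steady state, absorbed solar power + internal power = radiated power.
Absorbed: α·S·A_cross = 0.76·905·12.32 = 8471 W (cross-section πr²).
Total input = 8471 + 6790 = 15260 W.
Radiated: εσ·A_surf·T⁴ with A_surf = 4πr² = 49.27 m².
T⁴ = 15260/(0.76·5.67×10⁻⁸·49.27) = 7.189×10⁹ K⁴.

T ≈ 291 K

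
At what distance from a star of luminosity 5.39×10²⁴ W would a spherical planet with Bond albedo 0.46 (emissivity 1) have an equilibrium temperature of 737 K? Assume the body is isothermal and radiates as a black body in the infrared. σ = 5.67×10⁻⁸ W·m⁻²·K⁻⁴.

For an isothermal black-emitting sphere, (1−a)S·πr² = σ·4πr²·T⁴ ⇒ S = 4σT⁴/(1−a).
S = 4·5.67×10⁻⁸·(737)⁴/0.540 = 1.239×10⁵ W/m².
Flux falls as S = L/(4πd²), so d = √(L/(4πS)) = √(5.39×10²⁴/(4π·1.239×10⁵)).

d ≈ 1.86×10⁹ m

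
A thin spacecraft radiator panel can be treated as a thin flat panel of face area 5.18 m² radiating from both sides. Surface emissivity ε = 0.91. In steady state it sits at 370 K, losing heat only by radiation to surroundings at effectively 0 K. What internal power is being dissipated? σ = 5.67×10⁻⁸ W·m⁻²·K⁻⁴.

Steady state: P = εσA T⁴.
A = 2·5.18 = 10.36 m²; T⁴ = (370)⁴ = 1.874×10¹⁰ K⁴.
P = 0.91 × 5.67×10⁻⁸ × 10.36 × 1.874×10¹⁰.

P ≈ 10000 W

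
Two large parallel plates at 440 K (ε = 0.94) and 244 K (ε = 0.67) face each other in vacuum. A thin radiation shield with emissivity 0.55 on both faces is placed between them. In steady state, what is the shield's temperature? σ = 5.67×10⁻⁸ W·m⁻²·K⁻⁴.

In steady state the net flux on the hot side equals that on the cold side.
σ(T₁⁴−T_s⁴)/D₁ = σ(T_s⁴−T₂⁴)/D₂, with D₁ = 1/ε₁+1/ε_s−1 = 1.882, D₂ = 1/ε_s+1/ε₂−1 = 2.311.
Solve for T_s⁴: T_s⁴ = (D₂·T₁⁴ + D₁·T₂⁴)/(D₁+D₂) = 2.225×10¹⁰ K⁴.

T_s ≈ 386 K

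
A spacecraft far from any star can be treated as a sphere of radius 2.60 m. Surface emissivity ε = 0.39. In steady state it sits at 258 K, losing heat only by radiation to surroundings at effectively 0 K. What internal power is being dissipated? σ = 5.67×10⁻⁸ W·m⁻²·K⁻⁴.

Steady state: P = εσA T⁴.
A = 4πr² = 84.95 m²; T⁴ = (258)⁴ = 4.431×10⁹ K⁴.
P = 0.39 × 5.67×10⁻⁸ × 84.95 × 4.431×10⁹.

P ≈ 8320 W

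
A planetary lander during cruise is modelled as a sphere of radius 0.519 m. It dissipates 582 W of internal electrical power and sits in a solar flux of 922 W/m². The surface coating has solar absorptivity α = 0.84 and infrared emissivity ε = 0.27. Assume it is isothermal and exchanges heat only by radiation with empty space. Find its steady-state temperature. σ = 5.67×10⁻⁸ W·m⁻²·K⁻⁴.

T ≈ 393 K

At steady state, absorbed solar power + internal power = radiated power.
Absorbed: α·S·A_cross = 0.84·922·0.8462 = 655.4 W (cross-section πr²).
Total input = 655.4 + 582 = 1237 W.
Radiated: εσ·A_surf·T⁴ with A_surf = 4πr² = 3.385 m².
T⁴ = 1237/(0.27·5.67×10⁻⁸·3.385) = 2.388×10¹⁰ K⁴.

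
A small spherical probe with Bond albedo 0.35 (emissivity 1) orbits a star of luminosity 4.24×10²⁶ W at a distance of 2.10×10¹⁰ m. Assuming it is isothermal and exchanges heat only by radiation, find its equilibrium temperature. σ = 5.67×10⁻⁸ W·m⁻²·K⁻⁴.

First find the stellar flux at distance d: S = L/(4πd²) = 4.24×10²⁶/(4π·(2.10×10¹⁰)²) = 76510 W/m².
For an isothermal sphere, absorbed (1−a)S·πr² = emitted σ·4πr²·T⁴, so T⁴ = (1−a)S/(4σ).
T⁴ = 0.650·76510/(4·5.67×10⁻⁸) = 2.193×10¹¹ K⁴.

T ≈ 684 K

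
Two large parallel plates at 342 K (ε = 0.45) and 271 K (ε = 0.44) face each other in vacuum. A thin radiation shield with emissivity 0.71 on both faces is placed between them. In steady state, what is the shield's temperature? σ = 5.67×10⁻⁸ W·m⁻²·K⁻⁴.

In steady state the net flux on the hot side equals that on the cold side.
σ(T₁⁴−T_s⁴)/D₁ = σ(T_s⁴−T₂⁴)/D₂, with D₁ = 1/ε₁+1/ε_s−1 = 2.631, D₂ = 1/ε_s+1/ε₂−1 = 2.681.
Solve for T_s⁴: T_s⁴ = (D₂·T₁⁴ + D₁·T₂⁴)/(D₁+D₂) = 9.576×10⁹ K⁴.

T_s ≈ 313 K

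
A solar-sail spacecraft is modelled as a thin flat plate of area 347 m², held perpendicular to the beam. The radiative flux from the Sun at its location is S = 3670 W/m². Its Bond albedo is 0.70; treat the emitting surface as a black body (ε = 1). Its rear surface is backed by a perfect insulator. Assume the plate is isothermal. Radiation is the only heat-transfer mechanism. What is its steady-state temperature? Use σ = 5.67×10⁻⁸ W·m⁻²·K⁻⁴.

At equilibrium, absorbed power = emitted power.
Absorbing cross-section = A = 347.0 m²; emitting surface = A = 347.0 m² (ratio 1).
(1−a)S·A_cross = εσ·A_surf·T⁴  ⇒  T⁴ = (1−a)S/(1σ).
T⁴ = 0.300·3670/(1·5.67×10⁻⁸) = 1.942×10¹⁰ K⁴.
T = (1.942×10¹⁰)^(1/4).

T ≈ 373 K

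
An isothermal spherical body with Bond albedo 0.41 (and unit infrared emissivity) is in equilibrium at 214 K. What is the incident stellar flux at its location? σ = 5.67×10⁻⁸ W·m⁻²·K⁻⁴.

(1−a)S·πr² = σ·4πr²·T⁴ ⇒ S = 4σT⁴/(1−a).
S = 4·5.67×10⁻⁸·2.097×10⁹/0.590.

S ≈ 806 W/m²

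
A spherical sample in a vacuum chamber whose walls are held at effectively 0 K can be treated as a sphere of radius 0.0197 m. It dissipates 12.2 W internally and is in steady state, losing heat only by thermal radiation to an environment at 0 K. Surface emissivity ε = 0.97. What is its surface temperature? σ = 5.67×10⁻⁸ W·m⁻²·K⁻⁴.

T ≈ 462 K

Steady state: internal power = radiated power, P = εσA T⁴.
Radiating area A = 4πr² = 0.004877 m².
T⁴ = P/(εσA) = 12.2/(0.97·5.67×10⁻⁸·0.004877) = 4.548×10¹⁰ K⁴.
T = (4.548×10¹⁰)^(1/4).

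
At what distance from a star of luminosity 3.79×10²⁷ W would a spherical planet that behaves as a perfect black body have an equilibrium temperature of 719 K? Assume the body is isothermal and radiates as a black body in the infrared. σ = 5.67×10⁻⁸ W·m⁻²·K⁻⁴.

d ≈ 7.05×10¹⁰ m

For an isothermal black-emitting sphere, (1−a)S·πr² = σ·4πr²·T⁴ ⇒ S = 4σT⁴/(1−a).
S = 4·5.67×10⁻⁸·(719)⁴/1.00 = 60610 W/m².
Flux falls as S = L/(4πd²), so d = √(L/(4πS)) = √(3.79×10²⁷/(4π·60610)).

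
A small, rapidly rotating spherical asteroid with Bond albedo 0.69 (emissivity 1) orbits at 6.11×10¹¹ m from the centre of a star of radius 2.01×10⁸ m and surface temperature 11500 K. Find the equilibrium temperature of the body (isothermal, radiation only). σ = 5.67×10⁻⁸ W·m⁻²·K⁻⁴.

The star's surface emits σT_*⁴; at distance d the flux is S = σT_*⁴(R_*/d)².
S = 5.67×10⁻⁸·(11500)⁴·(2.01×10⁸/6.11×10¹¹)² = 107.3 W/m².
For an isothermal sphere T⁴ = (1−a)S/(4σ) = 1.467×10⁸ K⁴.

T ≈ 110 K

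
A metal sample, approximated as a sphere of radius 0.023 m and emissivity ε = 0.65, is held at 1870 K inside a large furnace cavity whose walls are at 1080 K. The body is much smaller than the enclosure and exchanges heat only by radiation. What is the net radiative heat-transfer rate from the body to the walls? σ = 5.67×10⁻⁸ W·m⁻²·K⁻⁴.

For a small grey body in a large enclosure: P_net = εσA(T_body⁴ − T_wall⁴).
A = 4πr² = 0.006648 m²; T_body⁴ − T_wall⁴ = 1.223×10¹³ − 1.360×10¹² = 1.087×10¹³ K⁴.
|P_net| = 0.65·5.67×10⁻⁸·0.006648·1.087×10¹³.

P_net ≈ 2660 W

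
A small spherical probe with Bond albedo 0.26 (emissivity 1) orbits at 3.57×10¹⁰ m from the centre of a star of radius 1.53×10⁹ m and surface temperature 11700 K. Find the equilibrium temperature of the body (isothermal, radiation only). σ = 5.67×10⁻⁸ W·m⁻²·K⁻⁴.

T ≈ 1590 K

The star's surface emits σT_*⁴; at distance d the flux is S = σT_*⁴(R_*/d)².
S = 5.67×10⁻⁸·(11700)⁴·(1.53×10⁹/3.57×10¹⁰)² = 1.952×10⁶ W/m².
For an isothermal sphere T⁴ = (1−a)S/(4σ) = 6.367×10¹² K⁴.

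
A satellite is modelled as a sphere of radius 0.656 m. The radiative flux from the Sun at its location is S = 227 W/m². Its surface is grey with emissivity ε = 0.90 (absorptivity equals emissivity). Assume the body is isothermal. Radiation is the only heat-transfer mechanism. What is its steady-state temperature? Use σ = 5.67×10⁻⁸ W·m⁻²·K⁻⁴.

T ≈ 178 K

At equilibrium, absorbed power = emitted power.
Absorbing cross-section = πr² = 1.352 m²; emitting surface = 4πr² = 5.408 m² (ratio 4).
εS·A_cross = εσ·A_surf·T⁴  ⇒  T⁴ = S/(4σ)   (ε cancels).
T⁴ = 227/(4·5.67×10⁻⁸) = 1.001×10⁹ K⁴.
T = (1.001×10⁹)^(1/4).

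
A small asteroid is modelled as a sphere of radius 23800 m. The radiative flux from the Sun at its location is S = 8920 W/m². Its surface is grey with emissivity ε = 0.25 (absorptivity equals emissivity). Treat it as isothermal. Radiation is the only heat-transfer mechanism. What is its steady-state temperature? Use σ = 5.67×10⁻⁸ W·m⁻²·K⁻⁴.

T ≈ 445 K

At equilibrium, absorbed power = emitted power.
Absorbing cross-section = πr² = 1.780×10⁹ m²; emitting surface = 4πr² = 7.118×10⁹ m² (ratio 4).
εS·A_cross = εσ·A_surf·T⁴  ⇒  T⁴ = S/(4σ)   (ε cancels).
T⁴ = 8920/(4·5.67×10⁻⁸) = 3.933×10¹⁰ K⁴.
T = (3.933×10¹⁰)^(1/4).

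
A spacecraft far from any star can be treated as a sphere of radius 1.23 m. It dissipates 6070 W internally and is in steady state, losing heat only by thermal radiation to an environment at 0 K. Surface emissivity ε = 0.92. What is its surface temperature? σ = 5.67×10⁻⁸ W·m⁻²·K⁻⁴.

T ≈ 280 K

Steady state: internal power = radiated power, P = εσA T⁴.
Radiating area A = 4πr² = 19.01 m².
T⁴ = P/(εσA) = 6070/(0.92·5.67×10⁻⁸·19.01) = 6.121×10⁹ K⁴.
T = (6.121×10⁹)^(1/4).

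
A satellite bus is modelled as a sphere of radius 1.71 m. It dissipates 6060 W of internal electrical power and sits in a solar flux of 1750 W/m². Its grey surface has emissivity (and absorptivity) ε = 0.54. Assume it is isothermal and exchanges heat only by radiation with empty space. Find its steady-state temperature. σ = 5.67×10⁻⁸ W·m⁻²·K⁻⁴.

T ≈ 338 K

At steady state, absorbed solar power + internal power = radiated power.
Absorbed: α·S·A_cross = 0.54·1750·9.186 = 8681 W (cross-section πr²).
Total input = 8681 + 6060 = 14740 W.
Radiated: εσ·A_surf·T⁴ with A_surf = 4πr² = 36.75 m².
T⁴ = 14740/(0.54·5.67×10⁻⁸·36.75) = 1.310×10¹⁰ K⁴.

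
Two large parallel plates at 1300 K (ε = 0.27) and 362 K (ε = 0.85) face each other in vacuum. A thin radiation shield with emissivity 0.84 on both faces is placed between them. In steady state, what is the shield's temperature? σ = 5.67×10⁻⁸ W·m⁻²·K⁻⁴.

In steady state the net flux on the hot side equals that on the cold side.
σ(T₁⁴−T_s⁴)/D₁ = σ(T_s⁴−T₂⁴)/D₂, with D₁ = 1/ε₁+1/ε_s−1 = 3.894, D₂ = 1/ε_s+1/ε₂−1 = 1.367.
Solve for T_s⁴: T_s⁴ = (D₂·T₁⁴ + D₁·T₂⁴)/(D₁+D₂) = 7.548×10¹¹ K⁴.

T_s ≈ 932 K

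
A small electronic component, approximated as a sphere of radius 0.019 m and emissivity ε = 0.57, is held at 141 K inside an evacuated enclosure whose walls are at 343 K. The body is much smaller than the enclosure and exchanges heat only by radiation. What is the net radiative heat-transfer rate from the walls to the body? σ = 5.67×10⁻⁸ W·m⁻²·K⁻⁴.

P_net ≈ 1.97 W

For a small grey body in a large enclosure: P_net = εσA(T_body⁴ − T_wall⁴).
A = 4πr² = 0.004536 m²; T_body⁴ − T_wall⁴ = 3.953×10⁸ − 1.384×10¹⁰ = -1.345×10¹⁰ K⁴.
|P_net| = 0.57·5.67×10⁻⁸·0.004536·1.345×10¹⁰.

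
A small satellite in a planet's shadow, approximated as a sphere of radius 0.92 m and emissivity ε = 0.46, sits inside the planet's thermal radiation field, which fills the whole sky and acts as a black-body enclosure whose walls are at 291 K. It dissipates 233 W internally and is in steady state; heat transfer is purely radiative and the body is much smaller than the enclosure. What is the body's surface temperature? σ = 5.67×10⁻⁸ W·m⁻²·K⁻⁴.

T ≈ 299 K

For a small grey body in a large enclosure, net radiated power = εσA(T⁴ − T_w⁴).
Steady state: P = εσA(T⁴ − T_w⁴) with A = 4πr² = 10.64 m².
T⁴ = P/(εσA) + T_w⁴ = 233/(0.46·5.67×10⁻⁸·10.64) + (291)⁴
    = 8.399×10⁸ + 7.171×10⁹ = 8.011×10⁹ K⁴.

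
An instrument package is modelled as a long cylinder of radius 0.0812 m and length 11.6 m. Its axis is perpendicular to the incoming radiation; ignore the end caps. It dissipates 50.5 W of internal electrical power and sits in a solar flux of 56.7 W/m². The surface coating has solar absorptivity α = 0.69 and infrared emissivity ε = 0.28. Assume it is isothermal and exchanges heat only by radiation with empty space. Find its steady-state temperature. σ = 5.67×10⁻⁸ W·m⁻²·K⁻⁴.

At steady state, absorbed solar power + internal power = radiated power.
Absorbed: α·S·A_cross = 0.69·56.7·1.884 = 73.70 W (cross-section 2rL).
Total input = 73.70 + 50.5 = 124.2 W.
Radiated: εσ·A_surf·T⁴ with A_surf = 2πrL = 5.918 m².
T⁴ = 124.2/(0.28·5.67×10⁻⁸·5.918) = 1.322×10⁹ K⁴.

T ≈ 191 K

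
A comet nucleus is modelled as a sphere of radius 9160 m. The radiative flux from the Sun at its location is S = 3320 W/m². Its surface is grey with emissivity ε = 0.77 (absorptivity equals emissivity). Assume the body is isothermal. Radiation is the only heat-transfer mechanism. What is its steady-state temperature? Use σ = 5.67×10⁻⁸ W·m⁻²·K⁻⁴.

T ≈ 348 K

At equilibrium, absorbed power = emitted power.
Absorbing cross-section = πr² = 2.636×10⁸ m²; emitting surface = 4πr² = 1.054×10⁹ m² (ratio 4).
εS·A_cross = εσ·A_surf·T⁴  ⇒  T⁴ = S/(4σ)   (ε cancels).
T⁴ = 3320/(4·5.67×10⁻⁸) = 1.464×10¹⁰ K⁴.
T = (1.464×10¹⁰)^(1/4).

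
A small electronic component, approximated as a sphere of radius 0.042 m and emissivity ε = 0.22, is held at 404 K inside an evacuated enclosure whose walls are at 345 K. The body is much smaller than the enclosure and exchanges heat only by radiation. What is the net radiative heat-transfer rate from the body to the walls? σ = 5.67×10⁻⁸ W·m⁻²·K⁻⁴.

P_net ≈ 3.45 W

For a small grey body in a large enclosure: P_net = εσA(T_body⁴ − T_wall⁴).
A = 4πr² = 0.02217 m²; T_body⁴ − T_wall⁴ = 2.664×10¹⁰ − 1.417×10¹⁰ = 1.247×10¹⁰ K⁴.
|P_net| = 0.22·5.67×10⁻⁸·0.02217·1.247×10¹⁰.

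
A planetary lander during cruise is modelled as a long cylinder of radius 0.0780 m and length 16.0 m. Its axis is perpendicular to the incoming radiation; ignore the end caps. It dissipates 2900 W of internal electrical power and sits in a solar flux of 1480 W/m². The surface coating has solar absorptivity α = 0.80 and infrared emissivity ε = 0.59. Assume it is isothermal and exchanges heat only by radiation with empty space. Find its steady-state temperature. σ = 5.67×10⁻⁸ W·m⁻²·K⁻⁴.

T ≈ 387 K

At steady state, absorbed solar power + internal power = radiated power.
Absorbed: α·S·A_cross = 0.80·1480·2.496 = 2955 W (cross-section 2rL).
Total input = 2955 + 2900 = 5855 W.
Radiated: εσ·A_surf·T⁴ with A_surf = 2πrL = 7.841 m².
T⁴ = 5855/(0.59·5.67×10⁻⁸·7.841) = 2.232×10¹⁰ K⁴.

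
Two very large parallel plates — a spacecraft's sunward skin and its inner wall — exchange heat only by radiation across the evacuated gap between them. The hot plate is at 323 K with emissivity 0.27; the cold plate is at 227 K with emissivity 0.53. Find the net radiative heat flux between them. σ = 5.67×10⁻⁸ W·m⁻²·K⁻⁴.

q ≈ 102 W/m²

For two infinite grey parallel plates, q = σ(T₁⁴ − T₂⁴)/(1/ε₁ + 1/ε₂ − 1).
T₁⁴ − T₂⁴ = 1.088×10¹⁰ − 2.655×10⁹ = 8.229×10⁹ K⁴.
1/ε₁ + 1/ε₂ − 1 = 3.704 + 1.887 − 1 = 4.590.
q = 5.67×10⁻⁸ × 8.229×10⁹ / 4.590.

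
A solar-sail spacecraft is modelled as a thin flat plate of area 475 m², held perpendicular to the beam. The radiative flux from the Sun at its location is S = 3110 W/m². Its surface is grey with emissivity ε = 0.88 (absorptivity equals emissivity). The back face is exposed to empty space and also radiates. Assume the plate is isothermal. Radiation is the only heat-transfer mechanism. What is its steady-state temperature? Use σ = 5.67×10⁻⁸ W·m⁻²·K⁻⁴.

At equilibrium, absorbed power = emitted power.
Absorbing cross-section = A = 475.0 m²; emitting surface = 2A = 950.0 m² (ratio 2).
εS·A_cross = εσ·A_surf·T⁴  ⇒  T⁴ = S/(2σ)   (ε cancels).
T⁴ = 3110/(2·5.67×10⁻⁸) = 2.743×10¹⁰ K⁴.
T = (2.743×10¹⁰)^(1/4).

T ≈ 407 K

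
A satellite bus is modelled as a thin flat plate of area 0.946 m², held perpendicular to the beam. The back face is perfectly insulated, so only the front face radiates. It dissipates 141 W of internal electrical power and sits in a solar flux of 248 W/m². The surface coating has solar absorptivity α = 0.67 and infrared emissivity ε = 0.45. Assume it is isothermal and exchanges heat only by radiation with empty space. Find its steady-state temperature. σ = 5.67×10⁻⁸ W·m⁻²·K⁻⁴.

At steady state, absorbed solar power + internal power = radiated power.
Absorbed: α·S·A_cross = 0.67·248·0.9460 = 157.2 W (cross-section A).
Total input = 157.2 + 141 = 298.2 W.
Radiated: εσ·A_surf·T⁴ with A_surf = A = 0.9460 m².
T⁴ = 298.2/(0.45·5.67×10⁻⁸·0.9460) = 1.235×10¹⁰ K⁴.

T ≈ 333 K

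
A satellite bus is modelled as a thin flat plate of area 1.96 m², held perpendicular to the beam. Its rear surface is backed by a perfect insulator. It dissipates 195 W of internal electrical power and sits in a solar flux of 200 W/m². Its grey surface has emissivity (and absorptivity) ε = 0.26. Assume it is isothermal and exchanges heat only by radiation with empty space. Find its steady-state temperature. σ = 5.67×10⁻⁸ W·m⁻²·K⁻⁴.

At steady state, absorbed solar power + internal power = radiated power.
Absorbed: α·S·A_cross = 0.26·200·1.960 = 101.9 W (cross-section A).
Total input = 101.9 + 195 = 296.9 W.
Radiated: εσ·A_surf·T⁴ with A_surf = A = 1.960 m².
T⁴ = 296.9/(0.26·5.67×10⁻⁸·1.960) = 1.028×10¹⁰ K⁴.

T ≈ 318 K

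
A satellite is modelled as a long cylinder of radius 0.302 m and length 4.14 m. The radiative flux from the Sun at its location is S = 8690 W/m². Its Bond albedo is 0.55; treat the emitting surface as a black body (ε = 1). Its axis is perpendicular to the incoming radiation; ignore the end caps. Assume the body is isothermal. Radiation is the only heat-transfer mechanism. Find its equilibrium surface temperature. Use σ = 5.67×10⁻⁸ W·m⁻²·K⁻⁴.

T ≈ 385 K

At equilibrium, absorbed power = emitted power.
Absorbing cross-section = 2rL = 2.501 m²; emitting surface = 2πrL = 7.856 m² (ratio π).
(1−a)S·A_cross = εσ·A_surf·T⁴  ⇒  T⁴ = (1−a)S/(πσ).
T⁴ = 0.450·8690/(π·5.67×10⁻⁸) = 2.195×10¹⁰ K⁴.
T = (2.195×10¹⁰)^(1/4).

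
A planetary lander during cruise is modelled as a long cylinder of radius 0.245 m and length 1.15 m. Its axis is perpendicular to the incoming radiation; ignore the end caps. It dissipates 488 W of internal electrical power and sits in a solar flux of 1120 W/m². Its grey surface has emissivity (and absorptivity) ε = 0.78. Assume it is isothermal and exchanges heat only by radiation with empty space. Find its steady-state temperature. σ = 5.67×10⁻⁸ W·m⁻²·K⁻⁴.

At steady state, absorbed solar power + internal power = radiated power.
Absorbed: α·S·A_cross = 0.78·1120·0.5635 = 492.3 W (cross-section 2rL).
Total input = 492.3 + 488 = 980.3 W.
Radiated: εσ·A_surf·T⁴ with A_surf = 2πrL = 1.770 m².
T⁴ = 980.3/(0.78·5.67×10⁻⁸·1.770) = 1.252×10¹⁰ K⁴.

T ≈ 335 K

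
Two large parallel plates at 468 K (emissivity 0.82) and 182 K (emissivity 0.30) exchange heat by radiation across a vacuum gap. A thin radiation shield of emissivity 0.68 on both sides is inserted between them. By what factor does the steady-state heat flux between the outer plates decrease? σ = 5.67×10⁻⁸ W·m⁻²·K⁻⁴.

factor ≈ 1.55

Without shield: q₀ = σΔ(T⁴)/(1/ε₁+1/ε₂−1) with denominator 3.553.
With shield the two gaps are in series; the resistances add: (1/ε₁+1/ε_s−1)+(1/ε_s+1/ε₂−1) = 1.690+3.804 = 5.494.
Heat-flux ratio q₀/q = 5.494/3.553.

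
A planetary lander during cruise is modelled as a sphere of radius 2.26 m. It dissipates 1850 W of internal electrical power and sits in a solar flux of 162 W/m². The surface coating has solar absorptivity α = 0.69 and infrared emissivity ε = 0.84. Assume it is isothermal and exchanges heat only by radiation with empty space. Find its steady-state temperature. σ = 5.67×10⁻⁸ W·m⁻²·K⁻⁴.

At steady state, absorbed solar power + internal power = radiated power.
Absorbed: α·S·A_cross = 0.69·162·16.05 = 1794 W (cross-section πr²).
Total input = 1794 + 1850 = 3644 W.
Radiated: εσ·A_surf·T⁴ with A_surf = 4πr² = 64.18 m².
T⁴ = 3644/(0.84·5.67×10⁻⁸·64.18) = 1.192×10⁹ K⁴.

T ≈ 186 K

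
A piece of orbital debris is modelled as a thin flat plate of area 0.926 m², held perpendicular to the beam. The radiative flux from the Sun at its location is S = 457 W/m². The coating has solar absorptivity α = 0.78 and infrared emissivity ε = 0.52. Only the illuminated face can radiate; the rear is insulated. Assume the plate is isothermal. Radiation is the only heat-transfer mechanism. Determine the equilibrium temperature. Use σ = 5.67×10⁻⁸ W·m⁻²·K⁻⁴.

At equilibrium, absorbed power = emitted power.
Absorbing cross-section = A = 0.9260 m²; emitting surface = A = 0.9260 m² (ratio 1).
αS·A_cross = εσ·A_surf·T⁴  ⇒  T⁴ = αS/(ε·1σ).
T⁴ = 0.780·457/(0.52·1·5.67×10⁻⁸) = 1.209×10¹⁰ K⁴.
T = (1.209×10¹⁰)^(1/4).

T ≈ 332 K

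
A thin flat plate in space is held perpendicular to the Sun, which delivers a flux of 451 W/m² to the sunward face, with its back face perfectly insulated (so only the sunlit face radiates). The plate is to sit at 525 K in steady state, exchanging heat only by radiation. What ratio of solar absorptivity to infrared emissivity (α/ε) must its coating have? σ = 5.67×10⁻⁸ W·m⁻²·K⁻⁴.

α/ε ≈ 9.55

Balance: αS·A = εσ·1A·T⁴ ⇒ α/ε = σT⁴/S.
α/ε = 5.67×10⁻⁸·(525)⁴/451 = 5.67×10⁻⁸·7.597×10¹⁰/451.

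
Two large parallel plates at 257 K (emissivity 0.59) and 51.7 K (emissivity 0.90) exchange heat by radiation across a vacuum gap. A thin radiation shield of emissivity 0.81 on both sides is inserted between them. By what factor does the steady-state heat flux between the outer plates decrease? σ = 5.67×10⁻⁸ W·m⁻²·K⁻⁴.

factor ≈ 1.81

Without shield: q₀ = σΔ(T⁴)/(1/ε₁+1/ε₂−1) with denominator 1.806.
With shield the two gaps are in series; the resistances add: (1/ε₁+1/ε_s−1)+(1/ε_s+1/ε₂−1) = 1.929+1.346 = 3.275.
Heat-flux ratio q₀/q = 3.275/1.806.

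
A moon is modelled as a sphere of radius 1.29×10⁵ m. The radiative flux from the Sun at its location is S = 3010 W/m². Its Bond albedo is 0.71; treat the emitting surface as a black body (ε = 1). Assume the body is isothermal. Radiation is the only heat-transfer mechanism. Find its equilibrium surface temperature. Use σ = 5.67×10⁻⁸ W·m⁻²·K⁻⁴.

T ≈ 249 K

At equilibrium, absorbed power = emitted power.
Absorbing cross-section = πr² = 5.228×10¹⁰ m²; emitting surface = 4πr² = 2.091×10¹¹ m² (ratio 4).
(1−a)S·A_cross = εσ·A_surf·T⁴  ⇒  T⁴ = (1−a)S/(4σ).
T⁴ = 0.290·3010/(4·5.67×10⁻⁸) = 3.849×10⁹ K⁴.
T = (3.849×10⁹)^(1/4).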